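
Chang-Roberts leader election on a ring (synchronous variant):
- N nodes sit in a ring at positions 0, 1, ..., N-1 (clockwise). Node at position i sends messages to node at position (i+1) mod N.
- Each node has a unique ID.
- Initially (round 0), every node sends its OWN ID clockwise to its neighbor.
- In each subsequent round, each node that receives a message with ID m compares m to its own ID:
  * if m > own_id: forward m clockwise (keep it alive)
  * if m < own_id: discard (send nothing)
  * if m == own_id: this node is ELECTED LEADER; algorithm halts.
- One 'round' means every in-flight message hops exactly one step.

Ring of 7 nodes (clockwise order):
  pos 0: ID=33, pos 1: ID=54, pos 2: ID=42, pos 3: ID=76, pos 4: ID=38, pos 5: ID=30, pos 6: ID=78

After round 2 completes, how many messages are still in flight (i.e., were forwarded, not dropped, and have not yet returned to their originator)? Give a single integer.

Answer: 2

Derivation:
Round 1: pos1(id54) recv 33: drop; pos2(id42) recv 54: fwd; pos3(id76) recv 42: drop; pos4(id38) recv 76: fwd; pos5(id30) recv 38: fwd; pos6(id78) recv 30: drop; pos0(id33) recv 78: fwd
Round 2: pos3(id76) recv 54: drop; pos5(id30) recv 76: fwd; pos6(id78) recv 38: drop; pos1(id54) recv 78: fwd
After round 2: 2 messages still in flight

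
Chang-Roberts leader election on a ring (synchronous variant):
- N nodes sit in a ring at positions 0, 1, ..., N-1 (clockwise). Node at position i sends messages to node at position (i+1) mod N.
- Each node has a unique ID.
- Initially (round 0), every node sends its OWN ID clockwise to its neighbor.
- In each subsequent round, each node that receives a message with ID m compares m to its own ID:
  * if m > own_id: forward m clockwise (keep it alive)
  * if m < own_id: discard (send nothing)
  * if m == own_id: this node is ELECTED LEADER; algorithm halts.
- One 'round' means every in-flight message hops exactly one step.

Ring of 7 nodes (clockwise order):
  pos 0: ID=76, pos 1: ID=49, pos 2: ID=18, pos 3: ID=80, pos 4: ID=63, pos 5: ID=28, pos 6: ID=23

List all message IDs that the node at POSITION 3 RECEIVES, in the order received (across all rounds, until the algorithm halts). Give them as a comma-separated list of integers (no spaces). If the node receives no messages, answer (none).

Answer: 18,49,76,80

Derivation:
Round 1: pos1(id49) recv 76: fwd; pos2(id18) recv 49: fwd; pos3(id80) recv 18: drop; pos4(id63) recv 80: fwd; pos5(id28) recv 63: fwd; pos6(id23) recv 28: fwd; pos0(id76) recv 23: drop
Round 2: pos2(id18) recv 76: fwd; pos3(id80) recv 49: drop; pos5(id28) recv 80: fwd; pos6(id23) recv 63: fwd; pos0(id76) recv 28: drop
Round 3: pos3(id80) recv 76: drop; pos6(id23) recv 80: fwd; pos0(id76) recv 63: drop
Round 4: pos0(id76) recv 80: fwd
Round 5: pos1(id49) recv 80: fwd
Round 6: pos2(id18) recv 80: fwd
Round 7: pos3(id80) recv 80: ELECTED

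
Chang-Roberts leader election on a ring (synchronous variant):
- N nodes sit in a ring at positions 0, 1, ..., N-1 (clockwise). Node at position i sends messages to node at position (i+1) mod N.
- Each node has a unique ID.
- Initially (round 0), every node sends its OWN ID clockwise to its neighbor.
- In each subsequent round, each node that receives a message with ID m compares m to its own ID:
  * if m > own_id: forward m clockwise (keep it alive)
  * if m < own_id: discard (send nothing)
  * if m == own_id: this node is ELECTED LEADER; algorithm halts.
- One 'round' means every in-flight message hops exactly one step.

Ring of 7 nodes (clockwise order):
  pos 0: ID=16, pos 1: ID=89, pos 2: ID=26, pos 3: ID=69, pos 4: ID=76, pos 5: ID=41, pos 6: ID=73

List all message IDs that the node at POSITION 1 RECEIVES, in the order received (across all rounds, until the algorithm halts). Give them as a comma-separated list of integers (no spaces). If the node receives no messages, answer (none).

Round 1: pos1(id89) recv 16: drop; pos2(id26) recv 89: fwd; pos3(id69) recv 26: drop; pos4(id76) recv 69: drop; pos5(id41) recv 76: fwd; pos6(id73) recv 41: drop; pos0(id16) recv 73: fwd
Round 2: pos3(id69) recv 89: fwd; pos6(id73) recv 76: fwd; pos1(id89) recv 73: drop
Round 3: pos4(id76) recv 89: fwd; pos0(id16) recv 76: fwd
Round 4: pos5(id41) recv 89: fwd; pos1(id89) recv 76: drop
Round 5: pos6(id73) recv 89: fwd
Round 6: pos0(id16) recv 89: fwd
Round 7: pos1(id89) recv 89: ELECTED

Answer: 16,73,76,89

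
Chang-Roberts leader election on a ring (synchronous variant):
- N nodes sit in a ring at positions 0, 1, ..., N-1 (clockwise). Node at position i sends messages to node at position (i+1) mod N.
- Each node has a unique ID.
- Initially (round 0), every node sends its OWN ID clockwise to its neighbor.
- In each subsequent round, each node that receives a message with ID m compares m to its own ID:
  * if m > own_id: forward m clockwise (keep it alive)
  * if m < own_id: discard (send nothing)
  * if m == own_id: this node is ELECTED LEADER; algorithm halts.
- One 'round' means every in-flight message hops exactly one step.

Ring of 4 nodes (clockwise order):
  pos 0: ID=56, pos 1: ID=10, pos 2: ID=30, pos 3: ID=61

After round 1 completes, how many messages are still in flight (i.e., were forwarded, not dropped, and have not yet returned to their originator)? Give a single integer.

Answer: 2

Derivation:
Round 1: pos1(id10) recv 56: fwd; pos2(id30) recv 10: drop; pos3(id61) recv 30: drop; pos0(id56) recv 61: fwd
After round 1: 2 messages still in flight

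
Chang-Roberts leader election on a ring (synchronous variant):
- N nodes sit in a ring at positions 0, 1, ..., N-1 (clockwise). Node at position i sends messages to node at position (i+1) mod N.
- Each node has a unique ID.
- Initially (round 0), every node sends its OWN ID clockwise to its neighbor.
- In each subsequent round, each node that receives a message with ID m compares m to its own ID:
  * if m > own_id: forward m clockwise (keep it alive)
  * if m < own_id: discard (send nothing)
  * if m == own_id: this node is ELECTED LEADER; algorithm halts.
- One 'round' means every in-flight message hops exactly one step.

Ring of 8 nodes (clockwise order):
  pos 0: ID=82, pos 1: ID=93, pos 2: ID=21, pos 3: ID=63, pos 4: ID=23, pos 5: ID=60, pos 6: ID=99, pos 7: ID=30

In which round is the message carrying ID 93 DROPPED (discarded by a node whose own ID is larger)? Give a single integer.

Round 1: pos1(id93) recv 82: drop; pos2(id21) recv 93: fwd; pos3(id63) recv 21: drop; pos4(id23) recv 63: fwd; pos5(id60) recv 23: drop; pos6(id99) recv 60: drop; pos7(id30) recv 99: fwd; pos0(id82) recv 30: drop
Round 2: pos3(id63) recv 93: fwd; pos5(id60) recv 63: fwd; pos0(id82) recv 99: fwd
Round 3: pos4(id23) recv 93: fwd; pos6(id99) recv 63: drop; pos1(id93) recv 99: fwd
Round 4: pos5(id60) recv 93: fwd; pos2(id21) recv 99: fwd
Round 5: pos6(id99) recv 93: drop; pos3(id63) recv 99: fwd
Round 6: pos4(id23) recv 99: fwd
Round 7: pos5(id60) recv 99: fwd
Round 8: pos6(id99) recv 99: ELECTED
Message ID 93 originates at pos 1; dropped at pos 6 in round 5

Answer: 5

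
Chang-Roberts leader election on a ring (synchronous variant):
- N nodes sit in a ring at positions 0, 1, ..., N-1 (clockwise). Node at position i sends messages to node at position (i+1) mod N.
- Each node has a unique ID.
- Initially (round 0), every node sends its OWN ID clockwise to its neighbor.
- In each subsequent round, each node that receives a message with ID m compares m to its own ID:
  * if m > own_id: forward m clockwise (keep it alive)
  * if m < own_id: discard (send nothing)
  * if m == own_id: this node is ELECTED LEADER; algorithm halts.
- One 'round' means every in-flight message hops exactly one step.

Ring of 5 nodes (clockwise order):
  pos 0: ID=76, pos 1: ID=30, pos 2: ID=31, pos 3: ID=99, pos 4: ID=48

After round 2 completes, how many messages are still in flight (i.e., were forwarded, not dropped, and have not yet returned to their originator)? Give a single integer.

Round 1: pos1(id30) recv 76: fwd; pos2(id31) recv 30: drop; pos3(id99) recv 31: drop; pos4(id48) recv 99: fwd; pos0(id76) recv 48: drop
Round 2: pos2(id31) recv 76: fwd; pos0(id76) recv 99: fwd
After round 2: 2 messages still in flight

Answer: 2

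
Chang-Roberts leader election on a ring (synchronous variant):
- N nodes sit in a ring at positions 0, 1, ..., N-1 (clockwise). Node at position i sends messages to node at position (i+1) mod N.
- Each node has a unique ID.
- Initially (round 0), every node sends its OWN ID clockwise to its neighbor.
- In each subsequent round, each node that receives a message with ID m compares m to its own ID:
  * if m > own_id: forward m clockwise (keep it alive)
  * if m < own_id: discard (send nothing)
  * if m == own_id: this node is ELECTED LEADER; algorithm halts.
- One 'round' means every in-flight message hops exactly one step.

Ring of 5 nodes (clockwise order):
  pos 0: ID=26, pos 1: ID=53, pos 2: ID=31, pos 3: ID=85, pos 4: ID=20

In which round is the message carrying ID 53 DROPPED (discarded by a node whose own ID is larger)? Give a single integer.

Round 1: pos1(id53) recv 26: drop; pos2(id31) recv 53: fwd; pos3(id85) recv 31: drop; pos4(id20) recv 85: fwd; pos0(id26) recv 20: drop
Round 2: pos3(id85) recv 53: drop; pos0(id26) recv 85: fwd
Round 3: pos1(id53) recv 85: fwd
Round 4: pos2(id31) recv 85: fwd
Round 5: pos3(id85) recv 85: ELECTED
Message ID 53 originates at pos 1; dropped at pos 3 in round 2

Answer: 2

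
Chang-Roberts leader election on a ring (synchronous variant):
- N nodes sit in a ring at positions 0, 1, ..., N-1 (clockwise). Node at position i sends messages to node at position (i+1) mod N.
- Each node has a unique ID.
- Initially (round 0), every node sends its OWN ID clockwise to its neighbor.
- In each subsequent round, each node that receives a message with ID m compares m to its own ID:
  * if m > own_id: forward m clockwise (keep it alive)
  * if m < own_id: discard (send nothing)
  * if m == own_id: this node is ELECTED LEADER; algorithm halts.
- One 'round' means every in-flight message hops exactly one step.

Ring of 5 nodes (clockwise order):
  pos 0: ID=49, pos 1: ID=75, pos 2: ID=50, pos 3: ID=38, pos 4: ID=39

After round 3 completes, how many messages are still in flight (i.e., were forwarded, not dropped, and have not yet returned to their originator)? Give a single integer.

Round 1: pos1(id75) recv 49: drop; pos2(id50) recv 75: fwd; pos3(id38) recv 50: fwd; pos4(id39) recv 38: drop; pos0(id49) recv 39: drop
Round 2: pos3(id38) recv 75: fwd; pos4(id39) recv 50: fwd
Round 3: pos4(id39) recv 75: fwd; pos0(id49) recv 50: fwd
After round 3: 2 messages still in flight

Answer: 2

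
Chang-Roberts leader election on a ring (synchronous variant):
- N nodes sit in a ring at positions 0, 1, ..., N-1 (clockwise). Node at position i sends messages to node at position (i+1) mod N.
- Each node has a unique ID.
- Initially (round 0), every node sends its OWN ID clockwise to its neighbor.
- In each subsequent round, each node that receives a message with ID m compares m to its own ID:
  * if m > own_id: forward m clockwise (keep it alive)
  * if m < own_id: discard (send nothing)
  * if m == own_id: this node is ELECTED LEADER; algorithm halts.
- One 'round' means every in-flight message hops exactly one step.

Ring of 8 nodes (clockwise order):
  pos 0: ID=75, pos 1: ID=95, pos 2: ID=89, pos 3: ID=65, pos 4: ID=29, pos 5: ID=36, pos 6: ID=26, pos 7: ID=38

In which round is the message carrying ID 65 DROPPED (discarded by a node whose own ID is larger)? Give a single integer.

Round 1: pos1(id95) recv 75: drop; pos2(id89) recv 95: fwd; pos3(id65) recv 89: fwd; pos4(id29) recv 65: fwd; pos5(id36) recv 29: drop; pos6(id26) recv 36: fwd; pos7(id38) recv 26: drop; pos0(id75) recv 38: drop
Round 2: pos3(id65) recv 95: fwd; pos4(id29) recv 89: fwd; pos5(id36) recv 65: fwd; pos7(id38) recv 36: drop
Round 3: pos4(id29) recv 95: fwd; pos5(id36) recv 89: fwd; pos6(id26) recv 65: fwd
Round 4: pos5(id36) recv 95: fwd; pos6(id26) recv 89: fwd; pos7(id38) recv 65: fwd
Round 5: pos6(id26) recv 95: fwd; pos7(id38) recv 89: fwd; pos0(id75) recv 65: drop
Round 6: pos7(id38) recv 95: fwd; pos0(id75) recv 89: fwd
Round 7: pos0(id75) recv 95: fwd; pos1(id95) recv 89: drop
Round 8: pos1(id95) recv 95: ELECTED
Message ID 65 originates at pos 3; dropped at pos 0 in round 5

Answer: 5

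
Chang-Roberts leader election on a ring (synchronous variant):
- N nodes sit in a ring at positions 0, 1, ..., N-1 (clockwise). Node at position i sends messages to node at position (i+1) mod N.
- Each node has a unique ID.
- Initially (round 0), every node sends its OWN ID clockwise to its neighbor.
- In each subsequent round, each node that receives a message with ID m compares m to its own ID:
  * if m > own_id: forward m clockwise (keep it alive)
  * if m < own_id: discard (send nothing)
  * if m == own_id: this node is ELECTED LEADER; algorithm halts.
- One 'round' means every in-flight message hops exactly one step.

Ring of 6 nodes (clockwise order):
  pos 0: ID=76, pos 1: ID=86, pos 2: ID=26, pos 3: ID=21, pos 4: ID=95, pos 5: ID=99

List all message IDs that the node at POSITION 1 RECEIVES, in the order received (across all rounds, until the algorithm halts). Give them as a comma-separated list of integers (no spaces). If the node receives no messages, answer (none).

Round 1: pos1(id86) recv 76: drop; pos2(id26) recv 86: fwd; pos3(id21) recv 26: fwd; pos4(id95) recv 21: drop; pos5(id99) recv 95: drop; pos0(id76) recv 99: fwd
Round 2: pos3(id21) recv 86: fwd; pos4(id95) recv 26: drop; pos1(id86) recv 99: fwd
Round 3: pos4(id95) recv 86: drop; pos2(id26) recv 99: fwd
Round 4: pos3(id21) recv 99: fwd
Round 5: pos4(id95) recv 99: fwd
Round 6: pos5(id99) recv 99: ELECTED

Answer: 76,99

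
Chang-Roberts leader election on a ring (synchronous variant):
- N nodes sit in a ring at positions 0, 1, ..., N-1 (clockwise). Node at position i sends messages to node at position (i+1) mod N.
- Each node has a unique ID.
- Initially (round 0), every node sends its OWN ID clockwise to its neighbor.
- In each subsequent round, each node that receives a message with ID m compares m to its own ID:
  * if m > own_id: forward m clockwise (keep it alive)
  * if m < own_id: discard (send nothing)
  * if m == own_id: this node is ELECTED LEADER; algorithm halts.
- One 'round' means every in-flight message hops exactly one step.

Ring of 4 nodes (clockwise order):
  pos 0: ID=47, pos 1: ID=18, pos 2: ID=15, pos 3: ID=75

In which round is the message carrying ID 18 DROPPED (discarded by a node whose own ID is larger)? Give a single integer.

Answer: 2

Derivation:
Round 1: pos1(id18) recv 47: fwd; pos2(id15) recv 18: fwd; pos3(id75) recv 15: drop; pos0(id47) recv 75: fwd
Round 2: pos2(id15) recv 47: fwd; pos3(id75) recv 18: drop; pos1(id18) recv 75: fwd
Round 3: pos3(id75) recv 47: drop; pos2(id15) recv 75: fwd
Round 4: pos3(id75) recv 75: ELECTED
Message ID 18 originates at pos 1; dropped at pos 3 in round 2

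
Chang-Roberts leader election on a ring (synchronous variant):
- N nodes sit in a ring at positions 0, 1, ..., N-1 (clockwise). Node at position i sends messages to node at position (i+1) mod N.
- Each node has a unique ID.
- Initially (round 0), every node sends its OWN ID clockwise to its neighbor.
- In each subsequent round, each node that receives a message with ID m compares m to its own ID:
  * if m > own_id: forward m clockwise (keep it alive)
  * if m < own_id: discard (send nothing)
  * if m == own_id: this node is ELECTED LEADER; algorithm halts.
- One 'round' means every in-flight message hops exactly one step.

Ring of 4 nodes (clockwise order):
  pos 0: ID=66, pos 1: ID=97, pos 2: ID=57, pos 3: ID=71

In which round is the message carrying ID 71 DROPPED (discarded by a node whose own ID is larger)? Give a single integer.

Answer: 2

Derivation:
Round 1: pos1(id97) recv 66: drop; pos2(id57) recv 97: fwd; pos3(id71) recv 57: drop; pos0(id66) recv 71: fwd
Round 2: pos3(id71) recv 97: fwd; pos1(id97) recv 71: drop
Round 3: pos0(id66) recv 97: fwd
Round 4: pos1(id97) recv 97: ELECTED
Message ID 71 originates at pos 3; dropped at pos 1 in round 2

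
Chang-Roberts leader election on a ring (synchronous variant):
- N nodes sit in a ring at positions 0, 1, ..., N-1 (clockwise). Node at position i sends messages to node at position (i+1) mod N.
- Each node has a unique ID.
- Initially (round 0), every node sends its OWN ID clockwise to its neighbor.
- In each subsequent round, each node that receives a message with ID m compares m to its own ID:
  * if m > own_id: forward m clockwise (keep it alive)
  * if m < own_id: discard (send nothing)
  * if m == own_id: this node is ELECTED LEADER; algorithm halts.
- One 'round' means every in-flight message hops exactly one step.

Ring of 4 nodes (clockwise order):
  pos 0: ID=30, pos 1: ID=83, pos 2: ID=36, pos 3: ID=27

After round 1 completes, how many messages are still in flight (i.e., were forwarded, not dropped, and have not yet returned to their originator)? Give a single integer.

Answer: 2

Derivation:
Round 1: pos1(id83) recv 30: drop; pos2(id36) recv 83: fwd; pos3(id27) recv 36: fwd; pos0(id30) recv 27: drop
After round 1: 2 messages still in flight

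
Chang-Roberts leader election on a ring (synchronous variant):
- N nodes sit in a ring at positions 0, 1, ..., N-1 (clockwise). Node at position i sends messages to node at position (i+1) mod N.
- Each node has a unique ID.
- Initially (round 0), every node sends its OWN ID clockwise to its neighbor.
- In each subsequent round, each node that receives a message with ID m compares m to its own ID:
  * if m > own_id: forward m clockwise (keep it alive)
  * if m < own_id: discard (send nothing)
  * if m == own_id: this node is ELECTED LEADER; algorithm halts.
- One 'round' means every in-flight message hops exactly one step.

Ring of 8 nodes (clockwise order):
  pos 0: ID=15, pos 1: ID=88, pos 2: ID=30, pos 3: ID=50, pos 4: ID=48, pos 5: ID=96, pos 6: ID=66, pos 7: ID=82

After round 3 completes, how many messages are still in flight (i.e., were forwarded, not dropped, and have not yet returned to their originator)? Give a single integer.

Answer: 2

Derivation:
Round 1: pos1(id88) recv 15: drop; pos2(id30) recv 88: fwd; pos3(id50) recv 30: drop; pos4(id48) recv 50: fwd; pos5(id96) recv 48: drop; pos6(id66) recv 96: fwd; pos7(id82) recv 66: drop; pos0(id15) recv 82: fwd
Round 2: pos3(id50) recv 88: fwd; pos5(id96) recv 50: drop; pos7(id82) recv 96: fwd; pos1(id88) recv 82: drop
Round 3: pos4(id48) recv 88: fwd; pos0(id15) recv 96: fwd
After round 3: 2 messages still in flight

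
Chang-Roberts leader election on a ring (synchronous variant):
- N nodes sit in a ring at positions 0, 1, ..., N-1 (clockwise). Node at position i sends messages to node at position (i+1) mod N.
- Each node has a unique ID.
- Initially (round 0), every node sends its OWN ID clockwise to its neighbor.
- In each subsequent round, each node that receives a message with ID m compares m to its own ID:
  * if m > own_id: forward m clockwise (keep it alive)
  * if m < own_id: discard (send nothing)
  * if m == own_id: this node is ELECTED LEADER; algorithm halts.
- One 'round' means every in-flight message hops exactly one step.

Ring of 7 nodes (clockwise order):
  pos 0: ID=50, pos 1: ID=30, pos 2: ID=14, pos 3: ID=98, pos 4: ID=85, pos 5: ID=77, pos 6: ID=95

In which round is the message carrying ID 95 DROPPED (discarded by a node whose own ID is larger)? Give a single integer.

Answer: 4

Derivation:
Round 1: pos1(id30) recv 50: fwd; pos2(id14) recv 30: fwd; pos3(id98) recv 14: drop; pos4(id85) recv 98: fwd; pos5(id77) recv 85: fwd; pos6(id95) recv 77: drop; pos0(id50) recv 95: fwd
Round 2: pos2(id14) recv 50: fwd; pos3(id98) recv 30: drop; pos5(id77) recv 98: fwd; pos6(id95) recv 85: drop; pos1(id30) recv 95: fwd
Round 3: pos3(id98) recv 50: drop; pos6(id95) recv 98: fwd; pos2(id14) recv 95: fwd
Round 4: pos0(id50) recv 98: fwd; pos3(id98) recv 95: drop
Round 5: pos1(id30) recv 98: fwd
Round 6: pos2(id14) recv 98: fwd
Round 7: pos3(id98) recv 98: ELECTED
Message ID 95 originates at pos 6; dropped at pos 3 in round 4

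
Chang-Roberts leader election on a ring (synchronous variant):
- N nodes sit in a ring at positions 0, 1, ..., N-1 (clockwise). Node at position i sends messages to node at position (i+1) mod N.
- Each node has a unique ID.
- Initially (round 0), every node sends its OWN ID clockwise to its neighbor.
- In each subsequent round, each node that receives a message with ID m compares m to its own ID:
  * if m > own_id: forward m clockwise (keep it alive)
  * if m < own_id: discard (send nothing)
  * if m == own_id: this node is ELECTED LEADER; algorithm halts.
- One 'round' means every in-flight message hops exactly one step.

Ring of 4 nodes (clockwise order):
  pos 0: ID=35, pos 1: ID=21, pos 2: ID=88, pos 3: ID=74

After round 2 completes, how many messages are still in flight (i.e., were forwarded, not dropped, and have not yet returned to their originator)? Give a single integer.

Answer: 2

Derivation:
Round 1: pos1(id21) recv 35: fwd; pos2(id88) recv 21: drop; pos3(id74) recv 88: fwd; pos0(id35) recv 74: fwd
Round 2: pos2(id88) recv 35: drop; pos0(id35) recv 88: fwd; pos1(id21) recv 74: fwd
After round 2: 2 messages still in flight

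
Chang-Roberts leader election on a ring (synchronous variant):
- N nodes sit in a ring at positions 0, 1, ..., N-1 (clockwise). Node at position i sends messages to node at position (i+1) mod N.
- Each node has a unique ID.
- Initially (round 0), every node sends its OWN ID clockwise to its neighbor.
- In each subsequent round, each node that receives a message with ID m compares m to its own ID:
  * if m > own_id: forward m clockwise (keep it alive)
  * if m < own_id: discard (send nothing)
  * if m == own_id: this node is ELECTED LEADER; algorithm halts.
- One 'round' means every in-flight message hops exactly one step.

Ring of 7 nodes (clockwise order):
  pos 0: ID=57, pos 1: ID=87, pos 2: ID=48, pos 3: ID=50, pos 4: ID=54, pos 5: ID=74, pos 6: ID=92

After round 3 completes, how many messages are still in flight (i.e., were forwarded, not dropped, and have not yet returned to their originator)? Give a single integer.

Answer: 2

Derivation:
Round 1: pos1(id87) recv 57: drop; pos2(id48) recv 87: fwd; pos3(id50) recv 48: drop; pos4(id54) recv 50: drop; pos5(id74) recv 54: drop; pos6(id92) recv 74: drop; pos0(id57) recv 92: fwd
Round 2: pos3(id50) recv 87: fwd; pos1(id87) recv 92: fwd
Round 3: pos4(id54) recv 87: fwd; pos2(id48) recv 92: fwd
After round 3: 2 messages still in flight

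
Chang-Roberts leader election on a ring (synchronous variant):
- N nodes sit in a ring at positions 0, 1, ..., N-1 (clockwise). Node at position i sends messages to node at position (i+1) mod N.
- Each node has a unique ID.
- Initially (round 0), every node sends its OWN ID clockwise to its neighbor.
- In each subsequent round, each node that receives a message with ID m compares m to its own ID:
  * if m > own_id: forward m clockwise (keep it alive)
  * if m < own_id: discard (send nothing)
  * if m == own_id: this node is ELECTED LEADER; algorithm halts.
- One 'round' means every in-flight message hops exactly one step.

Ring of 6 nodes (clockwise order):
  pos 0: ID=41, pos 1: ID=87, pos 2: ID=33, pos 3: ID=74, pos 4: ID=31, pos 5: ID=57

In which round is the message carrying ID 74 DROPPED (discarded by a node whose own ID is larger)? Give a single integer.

Round 1: pos1(id87) recv 41: drop; pos2(id33) recv 87: fwd; pos3(id74) recv 33: drop; pos4(id31) recv 74: fwd; pos5(id57) recv 31: drop; pos0(id41) recv 57: fwd
Round 2: pos3(id74) recv 87: fwd; pos5(id57) recv 74: fwd; pos1(id87) recv 57: drop
Round 3: pos4(id31) recv 87: fwd; pos0(id41) recv 74: fwd
Round 4: pos5(id57) recv 87: fwd; pos1(id87) recv 74: drop
Round 5: pos0(id41) recv 87: fwd
Round 6: pos1(id87) recv 87: ELECTED
Message ID 74 originates at pos 3; dropped at pos 1 in round 4

Answer: 4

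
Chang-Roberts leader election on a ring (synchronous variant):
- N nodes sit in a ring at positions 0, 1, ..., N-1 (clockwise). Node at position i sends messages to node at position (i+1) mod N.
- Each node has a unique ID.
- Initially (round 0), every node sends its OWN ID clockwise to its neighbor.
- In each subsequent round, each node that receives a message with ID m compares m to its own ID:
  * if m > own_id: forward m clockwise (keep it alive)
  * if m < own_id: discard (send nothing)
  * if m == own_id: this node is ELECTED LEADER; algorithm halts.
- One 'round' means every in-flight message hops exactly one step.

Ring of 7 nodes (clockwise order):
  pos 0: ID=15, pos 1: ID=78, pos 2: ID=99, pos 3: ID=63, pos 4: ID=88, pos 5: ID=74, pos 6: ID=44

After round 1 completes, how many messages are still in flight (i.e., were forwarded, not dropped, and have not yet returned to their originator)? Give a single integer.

Answer: 4

Derivation:
Round 1: pos1(id78) recv 15: drop; pos2(id99) recv 78: drop; pos3(id63) recv 99: fwd; pos4(id88) recv 63: drop; pos5(id74) recv 88: fwd; pos6(id44) recv 74: fwd; pos0(id15) recv 44: fwd
After round 1: 4 messages still in flight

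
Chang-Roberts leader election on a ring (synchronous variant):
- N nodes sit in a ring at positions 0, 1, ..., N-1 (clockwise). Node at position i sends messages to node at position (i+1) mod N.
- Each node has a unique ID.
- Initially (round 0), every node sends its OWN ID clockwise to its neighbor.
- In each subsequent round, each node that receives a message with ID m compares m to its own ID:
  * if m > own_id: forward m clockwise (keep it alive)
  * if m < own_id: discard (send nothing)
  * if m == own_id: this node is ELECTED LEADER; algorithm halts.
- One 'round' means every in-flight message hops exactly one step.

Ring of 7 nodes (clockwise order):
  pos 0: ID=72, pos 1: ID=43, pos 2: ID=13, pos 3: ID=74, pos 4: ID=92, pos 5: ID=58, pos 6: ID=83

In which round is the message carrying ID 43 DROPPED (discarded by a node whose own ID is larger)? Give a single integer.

Round 1: pos1(id43) recv 72: fwd; pos2(id13) recv 43: fwd; pos3(id74) recv 13: drop; pos4(id92) recv 74: drop; pos5(id58) recv 92: fwd; pos6(id83) recv 58: drop; pos0(id72) recv 83: fwd
Round 2: pos2(id13) recv 72: fwd; pos3(id74) recv 43: drop; pos6(id83) recv 92: fwd; pos1(id43) recv 83: fwd
Round 3: pos3(id74) recv 72: drop; pos0(id72) recv 92: fwd; pos2(id13) recv 83: fwd
Round 4: pos1(id43) recv 92: fwd; pos3(id74) recv 83: fwd
Round 5: pos2(id13) recv 92: fwd; pos4(id92) recv 83: drop
Round 6: pos3(id74) recv 92: fwd
Round 7: pos4(id92) recv 92: ELECTED
Message ID 43 originates at pos 1; dropped at pos 3 in round 2

Answer: 2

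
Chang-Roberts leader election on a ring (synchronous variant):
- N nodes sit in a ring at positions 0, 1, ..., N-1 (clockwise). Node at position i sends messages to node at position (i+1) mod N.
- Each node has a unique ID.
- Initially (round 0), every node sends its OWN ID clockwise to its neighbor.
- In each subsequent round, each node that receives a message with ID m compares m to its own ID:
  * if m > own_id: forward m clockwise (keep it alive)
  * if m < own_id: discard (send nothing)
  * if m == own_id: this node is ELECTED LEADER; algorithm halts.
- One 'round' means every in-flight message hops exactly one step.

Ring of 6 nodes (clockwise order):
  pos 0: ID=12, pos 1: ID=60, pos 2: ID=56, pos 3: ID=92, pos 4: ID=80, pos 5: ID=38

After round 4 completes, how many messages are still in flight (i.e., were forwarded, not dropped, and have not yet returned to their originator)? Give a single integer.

Round 1: pos1(id60) recv 12: drop; pos2(id56) recv 60: fwd; pos3(id92) recv 56: drop; pos4(id80) recv 92: fwd; pos5(id38) recv 80: fwd; pos0(id12) recv 38: fwd
Round 2: pos3(id92) recv 60: drop; pos5(id38) recv 92: fwd; pos0(id12) recv 80: fwd; pos1(id60) recv 38: drop
Round 3: pos0(id12) recv 92: fwd; pos1(id60) recv 80: fwd
Round 4: pos1(id60) recv 92: fwd; pos2(id56) recv 80: fwd
After round 4: 2 messages still in flight

Answer: 2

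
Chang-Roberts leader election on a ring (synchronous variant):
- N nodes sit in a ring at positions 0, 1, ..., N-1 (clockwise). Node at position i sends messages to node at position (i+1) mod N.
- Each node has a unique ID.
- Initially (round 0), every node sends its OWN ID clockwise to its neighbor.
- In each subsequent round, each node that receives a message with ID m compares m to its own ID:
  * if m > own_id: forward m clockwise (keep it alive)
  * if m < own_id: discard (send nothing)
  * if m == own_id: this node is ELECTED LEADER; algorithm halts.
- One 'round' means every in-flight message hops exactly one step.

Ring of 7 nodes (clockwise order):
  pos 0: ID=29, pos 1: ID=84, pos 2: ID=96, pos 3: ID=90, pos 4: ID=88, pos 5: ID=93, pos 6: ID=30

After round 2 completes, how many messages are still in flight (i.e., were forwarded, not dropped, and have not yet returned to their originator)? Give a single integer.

Answer: 2

Derivation:
Round 1: pos1(id84) recv 29: drop; pos2(id96) recv 84: drop; pos3(id90) recv 96: fwd; pos4(id88) recv 90: fwd; pos5(id93) recv 88: drop; pos6(id30) recv 93: fwd; pos0(id29) recv 30: fwd
Round 2: pos4(id88) recv 96: fwd; pos5(id93) recv 90: drop; pos0(id29) recv 93: fwd; pos1(id84) recv 30: drop
After round 2: 2 messages still in flight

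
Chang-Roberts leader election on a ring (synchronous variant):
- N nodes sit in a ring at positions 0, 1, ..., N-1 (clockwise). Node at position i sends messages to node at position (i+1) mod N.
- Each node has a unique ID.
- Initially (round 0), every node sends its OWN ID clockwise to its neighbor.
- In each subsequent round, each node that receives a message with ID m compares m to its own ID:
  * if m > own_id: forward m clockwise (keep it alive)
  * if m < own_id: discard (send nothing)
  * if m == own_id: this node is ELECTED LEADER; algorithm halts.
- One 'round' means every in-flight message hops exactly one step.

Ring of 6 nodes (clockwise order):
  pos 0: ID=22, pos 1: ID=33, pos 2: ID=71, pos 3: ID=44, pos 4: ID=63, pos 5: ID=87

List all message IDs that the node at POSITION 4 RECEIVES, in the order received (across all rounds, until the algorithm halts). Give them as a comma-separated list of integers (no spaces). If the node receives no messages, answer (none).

Answer: 44,71,87

Derivation:
Round 1: pos1(id33) recv 22: drop; pos2(id71) recv 33: drop; pos3(id44) recv 71: fwd; pos4(id63) recv 44: drop; pos5(id87) recv 63: drop; pos0(id22) recv 87: fwd
Round 2: pos4(id63) recv 71: fwd; pos1(id33) recv 87: fwd
Round 3: pos5(id87) recv 71: drop; pos2(id71) recv 87: fwd
Round 4: pos3(id44) recv 87: fwd
Round 5: pos4(id63) recv 87: fwd
Round 6: pos5(id87) recv 87: ELECTED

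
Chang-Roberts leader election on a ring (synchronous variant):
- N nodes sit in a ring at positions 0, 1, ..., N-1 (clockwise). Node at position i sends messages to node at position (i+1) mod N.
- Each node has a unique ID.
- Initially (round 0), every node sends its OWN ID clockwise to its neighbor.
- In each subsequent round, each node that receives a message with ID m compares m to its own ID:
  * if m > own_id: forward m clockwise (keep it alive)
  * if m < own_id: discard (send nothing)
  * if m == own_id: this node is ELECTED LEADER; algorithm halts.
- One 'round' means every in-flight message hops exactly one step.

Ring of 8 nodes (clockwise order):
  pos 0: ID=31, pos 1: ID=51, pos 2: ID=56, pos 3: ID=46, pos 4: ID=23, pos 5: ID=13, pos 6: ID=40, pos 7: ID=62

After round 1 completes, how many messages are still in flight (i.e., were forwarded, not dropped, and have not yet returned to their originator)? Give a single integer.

Round 1: pos1(id51) recv 31: drop; pos2(id56) recv 51: drop; pos3(id46) recv 56: fwd; pos4(id23) recv 46: fwd; pos5(id13) recv 23: fwd; pos6(id40) recv 13: drop; pos7(id62) recv 40: drop; pos0(id31) recv 62: fwd
After round 1: 4 messages still in flight

Answer: 4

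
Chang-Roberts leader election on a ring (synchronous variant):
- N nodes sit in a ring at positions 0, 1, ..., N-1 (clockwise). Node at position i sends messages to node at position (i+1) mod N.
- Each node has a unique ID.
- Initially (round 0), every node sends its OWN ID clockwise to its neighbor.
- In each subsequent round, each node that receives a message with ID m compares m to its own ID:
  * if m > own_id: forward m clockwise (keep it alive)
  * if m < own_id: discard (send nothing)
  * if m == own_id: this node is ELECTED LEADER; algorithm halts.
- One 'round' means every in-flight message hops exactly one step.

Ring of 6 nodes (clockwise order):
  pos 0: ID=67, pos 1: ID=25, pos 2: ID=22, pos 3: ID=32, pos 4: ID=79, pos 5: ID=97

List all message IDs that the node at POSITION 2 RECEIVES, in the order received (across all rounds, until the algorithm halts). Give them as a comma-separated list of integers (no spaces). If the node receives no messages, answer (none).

Answer: 25,67,97

Derivation:
Round 1: pos1(id25) recv 67: fwd; pos2(id22) recv 25: fwd; pos3(id32) recv 22: drop; pos4(id79) recv 32: drop; pos5(id97) recv 79: drop; pos0(id67) recv 97: fwd
Round 2: pos2(id22) recv 67: fwd; pos3(id32) recv 25: drop; pos1(id25) recv 97: fwd
Round 3: pos3(id32) recv 67: fwd; pos2(id22) recv 97: fwd
Round 4: pos4(id79) recv 67: drop; pos3(id32) recv 97: fwd
Round 5: pos4(id79) recv 97: fwd
Round 6: pos5(id97) recv 97: ELECTED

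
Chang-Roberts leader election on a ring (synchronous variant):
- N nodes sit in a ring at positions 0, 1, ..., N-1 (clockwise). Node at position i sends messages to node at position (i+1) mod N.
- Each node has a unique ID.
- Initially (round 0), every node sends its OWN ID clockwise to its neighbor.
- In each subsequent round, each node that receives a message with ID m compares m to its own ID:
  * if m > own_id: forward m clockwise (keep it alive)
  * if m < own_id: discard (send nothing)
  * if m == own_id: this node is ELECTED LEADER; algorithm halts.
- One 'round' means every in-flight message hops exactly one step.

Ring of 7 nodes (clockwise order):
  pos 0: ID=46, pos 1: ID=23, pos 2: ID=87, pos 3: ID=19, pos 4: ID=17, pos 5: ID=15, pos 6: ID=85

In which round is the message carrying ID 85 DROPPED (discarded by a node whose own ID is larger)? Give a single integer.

Answer: 3

Derivation:
Round 1: pos1(id23) recv 46: fwd; pos2(id87) recv 23: drop; pos3(id19) recv 87: fwd; pos4(id17) recv 19: fwd; pos5(id15) recv 17: fwd; pos6(id85) recv 15: drop; pos0(id46) recv 85: fwd
Round 2: pos2(id87) recv 46: drop; pos4(id17) recv 87: fwd; pos5(id15) recv 19: fwd; pos6(id85) recv 17: drop; pos1(id23) recv 85: fwd
Round 3: pos5(id15) recv 87: fwd; pos6(id85) recv 19: drop; pos2(id87) recv 85: drop
Round 4: pos6(id85) recv 87: fwd
Round 5: pos0(id46) recv 87: fwd
Round 6: pos1(id23) recv 87: fwd
Round 7: pos2(id87) recv 87: ELECTED
Message ID 85 originates at pos 6; dropped at pos 2 in round 3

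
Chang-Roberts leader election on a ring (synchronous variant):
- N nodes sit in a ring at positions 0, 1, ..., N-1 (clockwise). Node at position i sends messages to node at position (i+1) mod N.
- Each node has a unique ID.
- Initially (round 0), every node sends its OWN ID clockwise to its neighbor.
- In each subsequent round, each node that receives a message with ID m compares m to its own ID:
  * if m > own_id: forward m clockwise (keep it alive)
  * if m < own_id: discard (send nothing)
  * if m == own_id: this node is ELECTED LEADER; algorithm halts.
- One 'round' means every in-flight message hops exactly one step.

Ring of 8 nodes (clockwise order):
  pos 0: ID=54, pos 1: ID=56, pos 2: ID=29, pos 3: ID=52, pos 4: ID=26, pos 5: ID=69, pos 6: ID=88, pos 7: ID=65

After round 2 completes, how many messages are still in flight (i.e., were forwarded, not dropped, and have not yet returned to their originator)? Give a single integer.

Round 1: pos1(id56) recv 54: drop; pos2(id29) recv 56: fwd; pos3(id52) recv 29: drop; pos4(id26) recv 52: fwd; pos5(id69) recv 26: drop; pos6(id88) recv 69: drop; pos7(id65) recv 88: fwd; pos0(id54) recv 65: fwd
Round 2: pos3(id52) recv 56: fwd; pos5(id69) recv 52: drop; pos0(id54) recv 88: fwd; pos1(id56) recv 65: fwd
After round 2: 3 messages still in flight

Answer: 3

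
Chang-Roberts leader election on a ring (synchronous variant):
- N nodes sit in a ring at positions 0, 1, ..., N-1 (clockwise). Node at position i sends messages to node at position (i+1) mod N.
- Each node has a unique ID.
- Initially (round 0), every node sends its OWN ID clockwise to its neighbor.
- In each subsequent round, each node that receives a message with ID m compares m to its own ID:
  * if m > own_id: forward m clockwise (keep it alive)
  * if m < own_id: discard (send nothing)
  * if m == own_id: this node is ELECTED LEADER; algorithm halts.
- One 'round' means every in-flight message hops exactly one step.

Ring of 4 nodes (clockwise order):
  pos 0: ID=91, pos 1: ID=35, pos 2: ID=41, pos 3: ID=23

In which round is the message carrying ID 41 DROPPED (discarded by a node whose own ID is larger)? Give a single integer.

Answer: 2

Derivation:
Round 1: pos1(id35) recv 91: fwd; pos2(id41) recv 35: drop; pos3(id23) recv 41: fwd; pos0(id91) recv 23: drop
Round 2: pos2(id41) recv 91: fwd; pos0(id91) recv 41: drop
Round 3: pos3(id23) recv 91: fwd
Round 4: pos0(id91) recv 91: ELECTED
Message ID 41 originates at pos 2; dropped at pos 0 in round 2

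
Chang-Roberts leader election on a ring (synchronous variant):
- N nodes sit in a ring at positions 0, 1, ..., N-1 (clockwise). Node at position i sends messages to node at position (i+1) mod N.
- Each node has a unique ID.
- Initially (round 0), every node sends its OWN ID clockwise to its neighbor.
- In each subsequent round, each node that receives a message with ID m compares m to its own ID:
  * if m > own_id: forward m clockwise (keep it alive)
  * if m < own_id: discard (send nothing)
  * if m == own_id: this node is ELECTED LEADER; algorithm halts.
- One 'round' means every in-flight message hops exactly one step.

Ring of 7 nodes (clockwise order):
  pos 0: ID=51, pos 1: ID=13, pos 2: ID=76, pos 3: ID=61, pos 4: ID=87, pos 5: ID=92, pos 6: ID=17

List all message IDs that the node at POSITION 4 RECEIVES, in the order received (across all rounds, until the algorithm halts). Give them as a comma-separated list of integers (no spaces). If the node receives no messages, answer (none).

Answer: 61,76,92

Derivation:
Round 1: pos1(id13) recv 51: fwd; pos2(id76) recv 13: drop; pos3(id61) recv 76: fwd; pos4(id87) recv 61: drop; pos5(id92) recv 87: drop; pos6(id17) recv 92: fwd; pos0(id51) recv 17: drop
Round 2: pos2(id76) recv 51: drop; pos4(id87) recv 76: drop; pos0(id51) recv 92: fwd
Round 3: pos1(id13) recv 92: fwd
Round 4: pos2(id76) recv 92: fwd
Round 5: pos3(id61) recv 92: fwd
Round 6: pos4(id87) recv 92: fwd
Round 7: pos5(id92) recv 92: ELECTED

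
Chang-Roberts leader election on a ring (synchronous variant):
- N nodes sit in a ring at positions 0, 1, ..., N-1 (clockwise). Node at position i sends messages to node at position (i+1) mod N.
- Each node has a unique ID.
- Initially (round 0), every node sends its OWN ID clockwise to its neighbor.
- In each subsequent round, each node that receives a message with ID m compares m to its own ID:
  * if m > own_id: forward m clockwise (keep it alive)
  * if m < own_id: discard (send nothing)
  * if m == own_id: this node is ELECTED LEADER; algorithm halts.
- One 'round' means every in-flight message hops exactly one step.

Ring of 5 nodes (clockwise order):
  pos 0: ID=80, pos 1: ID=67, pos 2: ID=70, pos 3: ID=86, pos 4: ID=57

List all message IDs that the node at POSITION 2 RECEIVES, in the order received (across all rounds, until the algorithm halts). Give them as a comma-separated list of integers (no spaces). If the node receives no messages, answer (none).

Round 1: pos1(id67) recv 80: fwd; pos2(id70) recv 67: drop; pos3(id86) recv 70: drop; pos4(id57) recv 86: fwd; pos0(id80) recv 57: drop
Round 2: pos2(id70) recv 80: fwd; pos0(id80) recv 86: fwd
Round 3: pos3(id86) recv 80: drop; pos1(id67) recv 86: fwd
Round 4: pos2(id70) recv 86: fwd
Round 5: pos3(id86) recv 86: ELECTED

Answer: 67,80,86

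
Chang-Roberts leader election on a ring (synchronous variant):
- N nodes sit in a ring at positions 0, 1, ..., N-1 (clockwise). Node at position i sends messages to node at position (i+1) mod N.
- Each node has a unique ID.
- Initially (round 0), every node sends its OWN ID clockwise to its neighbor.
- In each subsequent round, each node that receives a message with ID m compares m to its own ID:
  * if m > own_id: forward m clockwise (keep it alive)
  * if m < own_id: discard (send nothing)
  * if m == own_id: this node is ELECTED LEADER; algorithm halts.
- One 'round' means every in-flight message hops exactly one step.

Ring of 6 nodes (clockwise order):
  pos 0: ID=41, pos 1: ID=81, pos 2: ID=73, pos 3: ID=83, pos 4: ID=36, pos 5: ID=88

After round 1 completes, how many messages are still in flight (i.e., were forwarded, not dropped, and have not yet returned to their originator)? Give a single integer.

Round 1: pos1(id81) recv 41: drop; pos2(id73) recv 81: fwd; pos3(id83) recv 73: drop; pos4(id36) recv 83: fwd; pos5(id88) recv 36: drop; pos0(id41) recv 88: fwd
After round 1: 3 messages still in flight

Answer: 3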